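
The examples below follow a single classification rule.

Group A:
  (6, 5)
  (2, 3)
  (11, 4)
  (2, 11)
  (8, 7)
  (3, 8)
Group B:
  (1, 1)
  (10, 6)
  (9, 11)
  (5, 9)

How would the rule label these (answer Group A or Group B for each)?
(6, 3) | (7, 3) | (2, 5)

The simplest hypothesis consistent with all the labels is: sum is odd.
(6, 3): Group A (6+3 = 9). (7, 3): Group B (7+3 = 10). (2, 5): Group A (2+5 = 7).

Group A, Group B, Group A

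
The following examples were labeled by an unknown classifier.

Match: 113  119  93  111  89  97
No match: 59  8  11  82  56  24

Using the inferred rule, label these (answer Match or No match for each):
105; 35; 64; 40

Match, No match, No match, No match

One predicate separates the groups cleanly: at least 89.
105: Match (105 ≥ 89). 35: No match (35 < 89). 64: No match (64 < 89). 40: No match (40 < 89).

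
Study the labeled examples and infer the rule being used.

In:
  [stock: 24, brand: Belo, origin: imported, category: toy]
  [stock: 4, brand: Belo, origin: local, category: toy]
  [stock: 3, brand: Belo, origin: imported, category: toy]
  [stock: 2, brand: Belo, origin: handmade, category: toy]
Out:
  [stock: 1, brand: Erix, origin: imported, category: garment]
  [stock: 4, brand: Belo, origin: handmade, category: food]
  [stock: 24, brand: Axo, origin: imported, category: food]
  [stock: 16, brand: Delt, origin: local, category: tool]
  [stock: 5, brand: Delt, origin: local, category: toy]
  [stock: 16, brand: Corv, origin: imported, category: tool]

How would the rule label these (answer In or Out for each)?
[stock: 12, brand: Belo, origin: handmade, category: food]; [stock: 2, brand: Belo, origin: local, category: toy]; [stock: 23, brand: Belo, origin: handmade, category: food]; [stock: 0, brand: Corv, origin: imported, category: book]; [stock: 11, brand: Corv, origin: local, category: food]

The rule appears to be: brand is Belo AND category is toy.
[stock: 12, brand: Belo, origin: handmade, category: food]: brand is Belo, category is food — lacks this property, so Out.
[stock: 2, brand: Belo, origin: local, category: toy]: brand is Belo, category is toy — passes, so In.
[stock: 23, brand: Belo, origin: handmade, category: food]: brand is Belo, category is food — lacks this property, so Out.
[stock: 0, brand: Corv, origin: imported, category: book]: brand is Corv, category is book — lacks this property, so Out.
[stock: 11, brand: Corv, origin: local, category: food]: brand is Corv, category is food — lacks this property, so Out.

Out, In, Out, Out, Out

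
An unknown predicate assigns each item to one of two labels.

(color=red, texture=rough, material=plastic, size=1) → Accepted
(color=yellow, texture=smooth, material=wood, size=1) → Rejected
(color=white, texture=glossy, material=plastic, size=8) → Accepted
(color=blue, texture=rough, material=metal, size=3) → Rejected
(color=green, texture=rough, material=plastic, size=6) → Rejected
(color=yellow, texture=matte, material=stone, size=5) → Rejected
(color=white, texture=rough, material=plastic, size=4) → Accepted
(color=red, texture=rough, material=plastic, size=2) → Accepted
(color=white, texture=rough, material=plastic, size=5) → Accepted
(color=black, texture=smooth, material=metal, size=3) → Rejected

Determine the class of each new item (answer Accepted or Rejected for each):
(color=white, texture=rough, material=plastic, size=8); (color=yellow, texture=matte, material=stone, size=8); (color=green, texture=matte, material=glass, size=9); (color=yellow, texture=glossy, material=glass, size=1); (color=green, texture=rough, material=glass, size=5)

Accepted, Rejected, Rejected, Rejected, Rejected

Every 'Accepted' example satisfies: color is red OR color is white. None of the 'Rejected' examples do.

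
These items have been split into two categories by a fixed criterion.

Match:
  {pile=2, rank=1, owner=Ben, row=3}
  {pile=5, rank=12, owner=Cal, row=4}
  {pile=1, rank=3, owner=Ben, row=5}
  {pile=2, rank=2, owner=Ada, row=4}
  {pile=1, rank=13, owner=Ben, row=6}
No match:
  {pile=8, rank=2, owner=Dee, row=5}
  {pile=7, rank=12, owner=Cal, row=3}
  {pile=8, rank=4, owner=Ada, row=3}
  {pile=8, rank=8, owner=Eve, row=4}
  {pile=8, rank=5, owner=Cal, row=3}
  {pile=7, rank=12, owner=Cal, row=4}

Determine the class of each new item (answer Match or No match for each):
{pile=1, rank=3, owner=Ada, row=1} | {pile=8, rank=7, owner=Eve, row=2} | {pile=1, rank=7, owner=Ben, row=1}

One predicate separates the groups cleanly: pile ≤ 5.
{pile=1, rank=3, owner=Ada, row=1} → pile = 1 → Match. {pile=8, rank=7, owner=Eve, row=2} → pile = 8 → No match. {pile=1, rank=7, owner=Ben, row=1} → pile = 1 → Match.

Match, No match, Match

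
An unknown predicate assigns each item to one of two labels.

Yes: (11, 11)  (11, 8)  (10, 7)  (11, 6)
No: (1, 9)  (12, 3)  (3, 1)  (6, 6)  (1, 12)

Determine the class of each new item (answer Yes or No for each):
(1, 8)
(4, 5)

All 'Yes' examples share one property — sum ≥ 17 — and every 'No' example lacks it.
(1, 8): No (1+8 = 9). (4, 5): No (4+5 = 9).

No, No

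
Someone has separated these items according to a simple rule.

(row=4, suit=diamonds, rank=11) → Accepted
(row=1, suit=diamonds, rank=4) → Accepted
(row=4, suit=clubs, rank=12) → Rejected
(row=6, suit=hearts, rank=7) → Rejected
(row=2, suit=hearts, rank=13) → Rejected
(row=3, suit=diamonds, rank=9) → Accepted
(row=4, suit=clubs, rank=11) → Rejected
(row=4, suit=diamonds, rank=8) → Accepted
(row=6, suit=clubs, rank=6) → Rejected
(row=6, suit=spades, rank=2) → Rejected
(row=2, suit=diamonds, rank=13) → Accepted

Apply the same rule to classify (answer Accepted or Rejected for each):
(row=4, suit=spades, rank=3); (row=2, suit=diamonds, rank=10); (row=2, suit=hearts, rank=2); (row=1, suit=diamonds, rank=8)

Rejected, Accepted, Rejected, Accepted

A rule that fits every label: suit is diamonds — true of each 'Accepted' example, false of each 'Rejected' one.
Rejected: (row=4, suit=spades, rank=3), since suit is spades.
Accepted: (row=2, suit=diamonds, rank=10), since suit is diamonds.
Rejected: (row=2, suit=hearts, rank=2), since suit is hearts.
Accepted: (row=1, suit=diamonds, rank=8), since suit is diamonds.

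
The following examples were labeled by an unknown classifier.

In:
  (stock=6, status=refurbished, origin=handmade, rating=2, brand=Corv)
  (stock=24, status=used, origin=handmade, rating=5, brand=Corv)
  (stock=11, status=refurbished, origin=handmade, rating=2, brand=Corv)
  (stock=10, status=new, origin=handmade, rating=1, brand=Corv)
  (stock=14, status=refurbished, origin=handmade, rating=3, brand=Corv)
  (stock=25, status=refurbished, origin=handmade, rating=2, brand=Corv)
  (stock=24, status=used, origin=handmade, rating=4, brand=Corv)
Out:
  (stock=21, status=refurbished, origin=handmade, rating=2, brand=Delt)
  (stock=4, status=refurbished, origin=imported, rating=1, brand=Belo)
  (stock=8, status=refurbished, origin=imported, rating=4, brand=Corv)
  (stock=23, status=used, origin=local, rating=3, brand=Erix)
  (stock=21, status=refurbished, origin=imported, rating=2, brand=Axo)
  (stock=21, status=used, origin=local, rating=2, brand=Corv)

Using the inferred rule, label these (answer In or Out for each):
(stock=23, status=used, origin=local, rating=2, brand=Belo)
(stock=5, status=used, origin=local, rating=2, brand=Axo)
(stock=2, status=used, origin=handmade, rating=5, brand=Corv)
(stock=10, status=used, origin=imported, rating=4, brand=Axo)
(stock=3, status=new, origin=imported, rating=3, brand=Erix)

The common property of the 'In' items is: origin is handmade AND brand is Corv. No 'Out' item has it.
(stock=23, status=used, origin=local, rating=2, brand=Belo) → origin is local, brand is Belo → Out.
(stock=5, status=used, origin=local, rating=2, brand=Axo) → origin is local, brand is Axo → Out.
(stock=2, status=used, origin=handmade, rating=5, brand=Corv) → origin is handmade, brand is Corv → In.
(stock=10, status=used, origin=imported, rating=4, brand=Axo) → origin is imported, brand is Axo → Out.
(stock=3, status=new, origin=imported, rating=3, brand=Erix) → origin is imported, brand is Erix → Out.

Out, Out, In, Out, Out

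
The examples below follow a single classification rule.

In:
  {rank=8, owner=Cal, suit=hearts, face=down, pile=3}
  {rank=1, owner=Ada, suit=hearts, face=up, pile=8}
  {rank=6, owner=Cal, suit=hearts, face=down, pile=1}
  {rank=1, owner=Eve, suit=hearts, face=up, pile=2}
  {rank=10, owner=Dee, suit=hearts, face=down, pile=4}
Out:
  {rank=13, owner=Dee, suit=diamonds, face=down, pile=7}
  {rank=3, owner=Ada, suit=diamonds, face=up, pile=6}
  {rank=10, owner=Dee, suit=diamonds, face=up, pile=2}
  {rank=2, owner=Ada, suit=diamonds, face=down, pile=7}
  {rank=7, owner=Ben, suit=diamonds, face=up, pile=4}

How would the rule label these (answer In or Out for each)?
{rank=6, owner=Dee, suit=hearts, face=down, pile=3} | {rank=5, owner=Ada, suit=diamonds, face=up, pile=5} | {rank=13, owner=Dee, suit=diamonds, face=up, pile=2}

In, Out, Out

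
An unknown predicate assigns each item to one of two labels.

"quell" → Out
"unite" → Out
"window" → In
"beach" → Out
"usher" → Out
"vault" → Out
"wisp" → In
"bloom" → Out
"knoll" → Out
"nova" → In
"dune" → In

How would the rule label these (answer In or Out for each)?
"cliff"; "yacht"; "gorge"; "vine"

A rule that fits every label: even length — true of each 'In' example, false of each 'Out' one.
Out: "cliff", since length 5. Out: "yacht", since length 5. Out: "gorge", since length 5. In: "vine", since length 4.

Out, Out, Out, In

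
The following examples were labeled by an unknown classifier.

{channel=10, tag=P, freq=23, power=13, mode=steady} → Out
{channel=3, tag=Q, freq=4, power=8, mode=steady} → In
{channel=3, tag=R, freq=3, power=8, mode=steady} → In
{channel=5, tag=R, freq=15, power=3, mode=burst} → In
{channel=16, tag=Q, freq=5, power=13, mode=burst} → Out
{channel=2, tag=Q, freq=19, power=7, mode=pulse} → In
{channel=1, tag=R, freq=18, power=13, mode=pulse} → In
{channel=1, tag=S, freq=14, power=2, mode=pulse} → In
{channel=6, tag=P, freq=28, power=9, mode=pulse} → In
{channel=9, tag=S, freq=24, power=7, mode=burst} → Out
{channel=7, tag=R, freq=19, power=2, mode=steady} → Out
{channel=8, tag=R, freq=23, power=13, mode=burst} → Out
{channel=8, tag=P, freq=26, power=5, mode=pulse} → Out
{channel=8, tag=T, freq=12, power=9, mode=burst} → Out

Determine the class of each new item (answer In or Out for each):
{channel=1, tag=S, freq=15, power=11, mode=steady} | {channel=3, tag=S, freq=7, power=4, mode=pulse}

In, In

One predicate separates the groups cleanly: channel ≤ 6.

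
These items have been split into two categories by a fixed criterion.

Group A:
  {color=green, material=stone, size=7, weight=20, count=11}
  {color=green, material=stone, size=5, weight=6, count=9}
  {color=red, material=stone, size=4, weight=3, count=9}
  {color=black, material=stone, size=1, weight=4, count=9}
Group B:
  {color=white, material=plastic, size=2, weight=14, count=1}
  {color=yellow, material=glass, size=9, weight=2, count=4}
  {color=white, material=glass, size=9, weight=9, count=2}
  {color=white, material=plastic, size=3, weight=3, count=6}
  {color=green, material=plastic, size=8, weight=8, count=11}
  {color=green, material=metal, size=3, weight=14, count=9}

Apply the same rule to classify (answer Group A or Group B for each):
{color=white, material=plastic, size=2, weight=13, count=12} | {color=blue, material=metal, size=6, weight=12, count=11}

The pattern is that an item is 'Group A' exactly when: material is stone.
{color=white, material=plastic, size=2, weight=13, count=12}: material is plastic — does not fit, so Group B. {color=blue, material=metal, size=6, weight=12, count=11}: material is metal — does not fit, so Group B.

Group B, Group B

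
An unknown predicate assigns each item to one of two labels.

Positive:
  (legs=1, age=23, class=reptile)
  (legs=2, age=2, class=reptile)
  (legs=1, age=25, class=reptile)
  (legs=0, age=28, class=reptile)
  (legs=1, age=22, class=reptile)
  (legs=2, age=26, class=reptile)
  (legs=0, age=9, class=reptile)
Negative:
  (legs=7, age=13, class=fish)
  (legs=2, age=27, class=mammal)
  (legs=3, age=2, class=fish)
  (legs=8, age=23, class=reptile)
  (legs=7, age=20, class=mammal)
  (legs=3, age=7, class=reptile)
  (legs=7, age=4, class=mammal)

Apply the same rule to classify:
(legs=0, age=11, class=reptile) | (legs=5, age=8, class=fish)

Positive, Negative

The pattern is that an item is 'Positive' exactly when: class is reptile AND legs ≤ 2.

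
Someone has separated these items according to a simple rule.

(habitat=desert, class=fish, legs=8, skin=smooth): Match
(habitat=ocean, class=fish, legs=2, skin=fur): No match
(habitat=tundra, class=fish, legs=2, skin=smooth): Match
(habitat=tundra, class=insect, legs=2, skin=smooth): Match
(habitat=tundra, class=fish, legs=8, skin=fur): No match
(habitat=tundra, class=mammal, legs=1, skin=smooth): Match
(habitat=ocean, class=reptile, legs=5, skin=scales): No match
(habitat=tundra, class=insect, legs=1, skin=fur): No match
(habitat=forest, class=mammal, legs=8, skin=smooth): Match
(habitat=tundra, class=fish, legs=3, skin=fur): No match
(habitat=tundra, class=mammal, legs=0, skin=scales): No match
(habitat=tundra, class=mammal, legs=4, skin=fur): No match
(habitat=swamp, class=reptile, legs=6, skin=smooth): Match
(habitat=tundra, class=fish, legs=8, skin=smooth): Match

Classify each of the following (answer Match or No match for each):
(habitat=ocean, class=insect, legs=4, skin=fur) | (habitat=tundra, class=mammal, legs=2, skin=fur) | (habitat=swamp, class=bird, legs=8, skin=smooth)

The rule appears to be: skin is smooth.

No match, No match, Match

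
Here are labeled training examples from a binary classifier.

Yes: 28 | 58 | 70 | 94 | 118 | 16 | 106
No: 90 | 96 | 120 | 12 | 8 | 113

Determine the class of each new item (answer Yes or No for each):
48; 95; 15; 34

The classifier is using: ≡ 1 (mod 3).

No, No, No, Yes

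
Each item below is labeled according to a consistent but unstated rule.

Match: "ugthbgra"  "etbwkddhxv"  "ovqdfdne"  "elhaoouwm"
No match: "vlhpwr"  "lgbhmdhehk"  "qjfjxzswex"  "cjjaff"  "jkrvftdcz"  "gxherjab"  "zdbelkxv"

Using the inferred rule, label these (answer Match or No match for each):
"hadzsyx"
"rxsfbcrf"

No match, No match

The pattern is that an item is 'Match' exactly when: starts with a vowel.
"hadzsyx": starts with 'h' — doesn't match, so No match. "rxsfbcrf": starts with 'r' — doesn't match, so No match.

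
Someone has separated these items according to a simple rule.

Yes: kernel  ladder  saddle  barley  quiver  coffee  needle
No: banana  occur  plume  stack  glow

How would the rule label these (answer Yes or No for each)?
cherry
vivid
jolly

Yes, No, No

The rule appears to be: even length AND contains 'e'.
cherry → length 6, has 'e' → Yes. vivid → length 5, no 'e' → No. jolly → length 5, no 'e' → No.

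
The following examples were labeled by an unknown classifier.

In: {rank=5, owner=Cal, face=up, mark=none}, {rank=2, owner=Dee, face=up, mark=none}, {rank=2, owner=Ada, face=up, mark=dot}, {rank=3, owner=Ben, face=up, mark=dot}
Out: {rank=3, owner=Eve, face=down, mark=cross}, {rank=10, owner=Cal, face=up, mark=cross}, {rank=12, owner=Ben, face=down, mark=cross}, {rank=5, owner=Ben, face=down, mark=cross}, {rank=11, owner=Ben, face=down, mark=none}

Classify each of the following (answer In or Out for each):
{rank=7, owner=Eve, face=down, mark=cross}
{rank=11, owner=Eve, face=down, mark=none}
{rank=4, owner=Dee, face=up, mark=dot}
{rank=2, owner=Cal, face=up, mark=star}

Out, Out, In, In

'In' ⟺ face is up AND rank ≤ 5.
{rank=7, owner=Eve, face=down, mark=cross} — face is down, rank = 7, hence Out. {rank=11, owner=Eve, face=down, mark=none} — face is down, rank = 11, hence Out. {rank=4, owner=Dee, face=up, mark=dot} — face is up, rank = 4, hence In. {rank=2, owner=Cal, face=up, mark=star} — face is up, rank = 2, hence In.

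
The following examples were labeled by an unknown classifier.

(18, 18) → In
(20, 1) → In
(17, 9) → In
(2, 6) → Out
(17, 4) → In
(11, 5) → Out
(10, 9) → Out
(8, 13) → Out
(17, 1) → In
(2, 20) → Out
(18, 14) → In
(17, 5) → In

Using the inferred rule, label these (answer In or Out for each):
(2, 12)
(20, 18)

Out, In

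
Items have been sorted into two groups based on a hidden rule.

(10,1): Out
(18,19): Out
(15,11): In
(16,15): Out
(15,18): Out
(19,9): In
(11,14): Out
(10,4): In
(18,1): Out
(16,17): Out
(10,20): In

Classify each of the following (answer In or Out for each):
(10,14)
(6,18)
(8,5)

In, In, Out

The classifier is using: sum is even.
(10,14): 10+14 = 24, satisfies this → In.
(6,18): 6+18 = 24, satisfies this → In.
(8,5): 8+5 = 13, doesn't qualify → Out.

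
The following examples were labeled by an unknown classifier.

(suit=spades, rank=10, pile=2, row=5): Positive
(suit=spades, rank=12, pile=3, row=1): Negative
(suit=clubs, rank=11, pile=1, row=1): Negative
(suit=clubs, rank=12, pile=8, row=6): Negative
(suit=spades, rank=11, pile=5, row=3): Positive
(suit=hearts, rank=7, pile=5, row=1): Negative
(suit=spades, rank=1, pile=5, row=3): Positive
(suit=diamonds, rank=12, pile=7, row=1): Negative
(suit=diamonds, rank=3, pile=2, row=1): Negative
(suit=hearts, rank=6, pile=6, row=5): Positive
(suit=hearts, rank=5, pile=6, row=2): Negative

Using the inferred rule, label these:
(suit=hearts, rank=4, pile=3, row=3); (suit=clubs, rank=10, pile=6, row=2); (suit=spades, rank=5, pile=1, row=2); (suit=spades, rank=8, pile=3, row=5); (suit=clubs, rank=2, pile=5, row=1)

Rule: row ≥ 3 AND row ≤ 5. This holds for each 'Positive' example and fails for each 'Negative' one.
(suit=hearts, rank=4, pile=3, row=3) — row = 3, hence Positive. (suit=clubs, rank=10, pile=6, row=2) — row = 2, hence Negative. (suit=spades, rank=5, pile=1, row=2) — row = 2, hence Negative. (suit=spades, rank=8, pile=3, row=5) — row = 5, hence Positive. (suit=clubs, rank=2, pile=5, row=1) — row = 1, hence Negative.

Positive, Negative, Negative, Positive, Negative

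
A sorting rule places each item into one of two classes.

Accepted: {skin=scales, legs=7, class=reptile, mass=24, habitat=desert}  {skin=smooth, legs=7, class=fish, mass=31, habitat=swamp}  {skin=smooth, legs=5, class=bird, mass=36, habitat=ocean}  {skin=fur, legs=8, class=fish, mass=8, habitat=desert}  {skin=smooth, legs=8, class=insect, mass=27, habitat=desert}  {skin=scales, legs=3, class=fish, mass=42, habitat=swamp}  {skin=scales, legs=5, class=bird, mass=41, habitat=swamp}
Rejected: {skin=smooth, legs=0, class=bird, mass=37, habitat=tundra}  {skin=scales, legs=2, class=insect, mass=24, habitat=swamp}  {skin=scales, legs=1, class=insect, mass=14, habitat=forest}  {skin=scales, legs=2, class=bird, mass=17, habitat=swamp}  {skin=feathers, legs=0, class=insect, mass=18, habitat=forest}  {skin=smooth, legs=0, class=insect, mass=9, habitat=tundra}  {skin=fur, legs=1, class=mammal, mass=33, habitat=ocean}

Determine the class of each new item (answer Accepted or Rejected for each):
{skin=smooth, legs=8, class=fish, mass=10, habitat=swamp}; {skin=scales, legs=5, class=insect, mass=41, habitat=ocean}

One predicate separates the groups cleanly: legs ≥ 3.
{skin=smooth, legs=8, class=fish, mass=10, habitat=swamp}: legs = 8 — checks out, so Accepted.
{skin=scales, legs=5, class=insect, mass=41, habitat=ocean}: legs = 5 — checks out, so Accepted.

Accepted, Accepted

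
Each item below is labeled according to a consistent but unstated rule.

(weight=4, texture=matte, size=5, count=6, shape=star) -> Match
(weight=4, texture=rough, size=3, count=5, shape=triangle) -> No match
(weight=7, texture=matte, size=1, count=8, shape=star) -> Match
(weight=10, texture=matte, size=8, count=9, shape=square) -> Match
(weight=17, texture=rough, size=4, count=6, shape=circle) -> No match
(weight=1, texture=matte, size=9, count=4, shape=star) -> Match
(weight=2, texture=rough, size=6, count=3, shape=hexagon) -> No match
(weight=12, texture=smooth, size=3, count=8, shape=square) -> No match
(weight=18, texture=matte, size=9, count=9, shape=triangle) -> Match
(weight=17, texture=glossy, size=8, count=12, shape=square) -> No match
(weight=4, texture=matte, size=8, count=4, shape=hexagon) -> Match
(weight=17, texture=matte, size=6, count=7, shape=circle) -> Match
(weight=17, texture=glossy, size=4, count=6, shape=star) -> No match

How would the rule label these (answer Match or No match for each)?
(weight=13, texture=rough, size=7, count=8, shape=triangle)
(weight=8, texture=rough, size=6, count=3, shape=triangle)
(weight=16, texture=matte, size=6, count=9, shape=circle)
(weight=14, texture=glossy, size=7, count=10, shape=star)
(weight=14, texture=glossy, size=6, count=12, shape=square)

No match, No match, Match, No match, No match

The common property of the 'Match' items is: texture is matte. No 'No match' item has it.
(weight=13, texture=rough, size=7, count=8, shape=triangle): No match (texture is rough).
(weight=8, texture=rough, size=6, count=3, shape=triangle): No match (texture is rough).
(weight=16, texture=matte, size=6, count=9, shape=circle): Match (texture is matte).
(weight=14, texture=glossy, size=7, count=10, shape=star): No match (texture is glossy).
(weight=14, texture=glossy, size=6, count=12, shape=square): No match (texture is glossy).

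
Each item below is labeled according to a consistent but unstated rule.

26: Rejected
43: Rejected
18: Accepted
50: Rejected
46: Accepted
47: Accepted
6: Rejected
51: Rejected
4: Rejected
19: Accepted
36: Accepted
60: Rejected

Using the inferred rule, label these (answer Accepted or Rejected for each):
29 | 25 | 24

Every 'Accepted' example satisfies: digit sum ≥ 9. None of the 'Rejected' examples do.
29 — digit sum 2+9 = 11, hence Accepted.
25 — digit sum 2+5 = 7, hence Rejected.
24 — digit sum 2+4 = 6, hence Rejected.

Accepted, Rejected, Rejected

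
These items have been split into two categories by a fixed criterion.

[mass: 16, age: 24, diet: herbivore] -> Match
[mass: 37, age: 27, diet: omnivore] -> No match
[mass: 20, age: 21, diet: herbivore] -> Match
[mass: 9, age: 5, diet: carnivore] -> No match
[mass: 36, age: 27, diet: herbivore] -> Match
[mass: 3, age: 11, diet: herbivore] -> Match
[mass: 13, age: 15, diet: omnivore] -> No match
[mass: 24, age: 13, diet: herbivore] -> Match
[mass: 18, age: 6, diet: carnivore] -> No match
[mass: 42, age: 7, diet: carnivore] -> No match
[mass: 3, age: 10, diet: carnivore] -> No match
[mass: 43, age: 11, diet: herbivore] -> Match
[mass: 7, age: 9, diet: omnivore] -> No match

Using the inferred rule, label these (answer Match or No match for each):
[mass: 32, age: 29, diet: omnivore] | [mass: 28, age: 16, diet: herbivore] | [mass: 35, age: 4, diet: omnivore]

Rule: diet is herbivore. This holds for each 'Match' example and fails for each 'No match' one.

No match, Match, No match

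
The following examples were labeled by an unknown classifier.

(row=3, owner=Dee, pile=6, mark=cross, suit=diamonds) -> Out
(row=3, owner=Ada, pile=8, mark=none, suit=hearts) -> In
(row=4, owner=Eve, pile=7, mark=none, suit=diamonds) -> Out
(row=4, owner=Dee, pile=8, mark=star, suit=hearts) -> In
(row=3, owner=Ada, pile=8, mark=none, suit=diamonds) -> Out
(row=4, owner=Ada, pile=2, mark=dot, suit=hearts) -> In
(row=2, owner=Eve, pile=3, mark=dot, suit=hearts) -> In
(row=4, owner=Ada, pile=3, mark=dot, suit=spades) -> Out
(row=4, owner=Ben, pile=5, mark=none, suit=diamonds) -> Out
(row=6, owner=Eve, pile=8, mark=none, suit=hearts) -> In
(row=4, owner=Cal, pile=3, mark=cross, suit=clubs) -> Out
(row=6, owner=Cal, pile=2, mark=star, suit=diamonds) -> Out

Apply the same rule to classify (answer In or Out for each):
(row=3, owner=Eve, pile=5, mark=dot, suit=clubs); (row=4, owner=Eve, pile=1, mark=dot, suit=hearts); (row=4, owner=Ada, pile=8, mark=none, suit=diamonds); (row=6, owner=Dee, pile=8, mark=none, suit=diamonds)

Out, In, Out, Out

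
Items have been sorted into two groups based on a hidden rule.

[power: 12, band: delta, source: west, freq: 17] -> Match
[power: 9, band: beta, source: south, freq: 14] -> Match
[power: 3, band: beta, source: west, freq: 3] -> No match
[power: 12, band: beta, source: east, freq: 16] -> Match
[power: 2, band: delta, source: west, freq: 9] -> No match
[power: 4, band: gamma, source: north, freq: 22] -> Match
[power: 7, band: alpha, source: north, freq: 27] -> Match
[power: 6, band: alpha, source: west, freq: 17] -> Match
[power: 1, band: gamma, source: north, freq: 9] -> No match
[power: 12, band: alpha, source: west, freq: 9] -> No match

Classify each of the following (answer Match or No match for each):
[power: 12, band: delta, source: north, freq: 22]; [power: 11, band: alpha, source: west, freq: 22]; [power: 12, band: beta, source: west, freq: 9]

All 'Match' examples share one property — freq ≥ 14 — and every 'No match' example lacks it.

Match, Match, No match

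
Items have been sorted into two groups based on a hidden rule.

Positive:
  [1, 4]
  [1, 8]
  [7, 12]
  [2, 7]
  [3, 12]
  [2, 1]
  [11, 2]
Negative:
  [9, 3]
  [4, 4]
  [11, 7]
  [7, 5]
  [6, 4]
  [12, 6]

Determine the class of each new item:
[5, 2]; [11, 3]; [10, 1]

Comparing the two groups points to one rule — sum is odd.
[5, 2]: 5+2 = 7 — fits, so Positive. [11, 3]: 11+3 = 14 — doesn't qualify, so Negative. [10, 1]: 10+1 = 11 — fits, so Positive.

Positive, Negative, Positive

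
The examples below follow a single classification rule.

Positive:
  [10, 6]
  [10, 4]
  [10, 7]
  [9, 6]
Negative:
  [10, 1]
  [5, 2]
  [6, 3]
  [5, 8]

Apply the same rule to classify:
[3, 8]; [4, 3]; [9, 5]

Negative, Negative, Positive

The distinguishing property — sum ≥ 14 — holds for all the 'Positive' cases and none of the 'Negative' cases.
[3, 8] — 3+8 = 11, hence Negative.
[4, 3] — 4+3 = 7, hence Negative.
[9, 5] — 9+5 = 14, hence Positive.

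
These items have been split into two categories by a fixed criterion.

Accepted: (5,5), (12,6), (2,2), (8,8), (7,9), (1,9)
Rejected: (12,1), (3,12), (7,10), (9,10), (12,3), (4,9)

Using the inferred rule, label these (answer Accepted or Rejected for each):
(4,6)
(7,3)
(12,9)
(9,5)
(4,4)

All 'Accepted' examples share one property — sum is even — and every 'Rejected' example lacks it.
(4,6): 4+6 = 10, has this property → Accepted.
(7,3): 7+3 = 10, has this property → Accepted.
(12,9): 12+9 = 21, does not satisfy this → Rejected.
(9,5): 9+5 = 14, has this property → Accepted.
(4,4): 4+4 = 8, has this property → Accepted.

Accepted, Accepted, Rejected, Accepted, Accepted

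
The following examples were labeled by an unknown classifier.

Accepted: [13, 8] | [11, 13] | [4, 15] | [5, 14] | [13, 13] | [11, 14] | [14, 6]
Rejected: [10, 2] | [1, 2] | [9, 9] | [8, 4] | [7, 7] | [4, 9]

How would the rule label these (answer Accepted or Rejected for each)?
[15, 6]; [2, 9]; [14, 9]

The common property of the 'Accepted' items is: sum ≥ 19. No 'Rejected' item has it.
[15, 6] — 15+6 = 21, hence Accepted.
[2, 9] — 2+9 = 11, hence Rejected.
[14, 9] — 14+9 = 23, hence Accepted.

Accepted, Rejected, Accepted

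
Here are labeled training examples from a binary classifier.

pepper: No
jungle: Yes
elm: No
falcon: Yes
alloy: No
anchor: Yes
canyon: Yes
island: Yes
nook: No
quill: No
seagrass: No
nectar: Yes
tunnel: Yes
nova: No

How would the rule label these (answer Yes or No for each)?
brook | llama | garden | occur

No, No, Yes, No

Every 'Yes' example satisfies: length 6 AND contains 'n'. None of the 'No' examples do.
brook: No (length 5, no 'n').
llama: No (length 5, no 'n').
garden: Yes (length 6, has 'n').
occur: No (length 5, no 'n').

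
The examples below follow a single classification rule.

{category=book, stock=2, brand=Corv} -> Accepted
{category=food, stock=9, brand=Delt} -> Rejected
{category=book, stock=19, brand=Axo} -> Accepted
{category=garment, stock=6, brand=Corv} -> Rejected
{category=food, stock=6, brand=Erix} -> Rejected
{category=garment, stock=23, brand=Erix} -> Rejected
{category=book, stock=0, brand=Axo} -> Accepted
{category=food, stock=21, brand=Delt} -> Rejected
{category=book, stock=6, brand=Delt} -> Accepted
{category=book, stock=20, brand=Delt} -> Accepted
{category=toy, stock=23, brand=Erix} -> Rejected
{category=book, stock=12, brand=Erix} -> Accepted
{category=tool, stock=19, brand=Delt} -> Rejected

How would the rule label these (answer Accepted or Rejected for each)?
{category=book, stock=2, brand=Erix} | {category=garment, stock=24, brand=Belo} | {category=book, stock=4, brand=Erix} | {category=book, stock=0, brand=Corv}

The distinguishing property — category is book — holds for all the 'Accepted' cases and none of the 'Rejected' cases.
{category=book, stock=2, brand=Erix}: category is book, matches → Accepted.
{category=garment, stock=24, brand=Belo}: category is garment, doesn't match → Rejected.
{category=book, stock=4, brand=Erix}: category is book, matches → Accepted.
{category=book, stock=0, brand=Corv}: category is book, matches → Accepted.

Accepted, Rejected, Accepted, Accepted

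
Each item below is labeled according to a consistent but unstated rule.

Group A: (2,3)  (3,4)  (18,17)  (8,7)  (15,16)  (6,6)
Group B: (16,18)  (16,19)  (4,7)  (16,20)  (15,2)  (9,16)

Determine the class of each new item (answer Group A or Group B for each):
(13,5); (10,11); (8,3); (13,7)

Group B, Group A, Group B, Group B

The simplest hypothesis consistent with all the labels is: |first − second| ≤ 1.
(13,5): |13−5| = 8, lacks this property → Group B.
(10,11): |10−11| = 1, fits → Group A.
(8,3): |8−3| = 5, lacks this property → Group B.
(13,7): |13−7| = 6, lacks this property → Group B.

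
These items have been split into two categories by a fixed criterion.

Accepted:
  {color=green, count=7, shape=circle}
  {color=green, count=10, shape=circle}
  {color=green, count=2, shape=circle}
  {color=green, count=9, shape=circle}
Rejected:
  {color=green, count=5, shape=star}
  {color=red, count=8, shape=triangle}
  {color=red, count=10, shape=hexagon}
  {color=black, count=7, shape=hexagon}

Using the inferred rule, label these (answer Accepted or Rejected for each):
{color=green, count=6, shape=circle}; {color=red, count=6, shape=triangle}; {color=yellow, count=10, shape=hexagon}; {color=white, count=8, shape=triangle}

Comparing the two groups points to one rule — shape is circle.
{color=green, count=6, shape=circle} → shape is circle → Accepted.
{color=red, count=6, shape=triangle} → shape is triangle → Rejected.
{color=yellow, count=10, shape=hexagon} → shape is hexagon → Rejected.
{color=white, count=8, shape=triangle} → shape is triangle → Rejected.

Accepted, Rejected, Rejected, Rejected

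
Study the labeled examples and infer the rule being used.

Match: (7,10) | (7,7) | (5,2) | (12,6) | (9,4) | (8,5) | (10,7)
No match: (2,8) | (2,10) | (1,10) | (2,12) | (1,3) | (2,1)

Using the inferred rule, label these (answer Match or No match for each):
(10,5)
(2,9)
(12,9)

Match, No match, Match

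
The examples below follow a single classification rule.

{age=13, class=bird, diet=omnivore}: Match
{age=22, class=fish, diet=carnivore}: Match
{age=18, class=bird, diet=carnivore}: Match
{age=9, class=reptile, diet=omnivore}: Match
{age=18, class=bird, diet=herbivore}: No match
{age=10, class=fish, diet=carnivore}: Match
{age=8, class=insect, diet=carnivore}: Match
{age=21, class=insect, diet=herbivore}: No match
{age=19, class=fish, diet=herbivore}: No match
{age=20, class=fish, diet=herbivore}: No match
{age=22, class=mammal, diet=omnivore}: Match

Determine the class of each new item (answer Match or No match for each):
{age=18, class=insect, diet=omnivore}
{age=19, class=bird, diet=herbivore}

Match, No match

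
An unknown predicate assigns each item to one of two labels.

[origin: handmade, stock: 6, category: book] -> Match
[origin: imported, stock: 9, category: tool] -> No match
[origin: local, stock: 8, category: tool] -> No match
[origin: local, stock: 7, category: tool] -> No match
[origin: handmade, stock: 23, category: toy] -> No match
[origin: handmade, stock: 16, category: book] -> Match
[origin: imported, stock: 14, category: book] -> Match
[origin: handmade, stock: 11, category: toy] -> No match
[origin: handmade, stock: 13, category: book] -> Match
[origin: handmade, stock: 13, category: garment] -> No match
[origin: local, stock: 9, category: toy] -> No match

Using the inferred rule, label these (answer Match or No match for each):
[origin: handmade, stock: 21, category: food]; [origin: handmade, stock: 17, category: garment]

No match, No match

The classifier is using: category is book.
[origin: handmade, stock: 21, category: food]: category is food — doesn't match, so No match. [origin: handmade, stock: 17, category: garment]: category is garment — doesn't match, so No match.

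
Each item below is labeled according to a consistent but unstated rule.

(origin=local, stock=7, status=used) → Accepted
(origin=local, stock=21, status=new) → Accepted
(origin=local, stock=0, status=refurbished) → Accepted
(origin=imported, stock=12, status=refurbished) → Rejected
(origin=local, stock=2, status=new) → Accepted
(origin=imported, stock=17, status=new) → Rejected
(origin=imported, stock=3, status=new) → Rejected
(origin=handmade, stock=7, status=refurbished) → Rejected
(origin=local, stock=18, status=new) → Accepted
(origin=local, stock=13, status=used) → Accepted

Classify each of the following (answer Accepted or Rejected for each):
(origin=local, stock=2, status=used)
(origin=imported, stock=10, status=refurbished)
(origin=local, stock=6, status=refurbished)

Comparing the two groups points to one rule — origin is local.
Accepted: (origin=local, stock=2, status=used), since origin is local.
Rejected: (origin=imported, stock=10, status=refurbished), since origin is imported.
Accepted: (origin=local, stock=6, status=refurbished), since origin is local.

Accepted, Rejected, Accepted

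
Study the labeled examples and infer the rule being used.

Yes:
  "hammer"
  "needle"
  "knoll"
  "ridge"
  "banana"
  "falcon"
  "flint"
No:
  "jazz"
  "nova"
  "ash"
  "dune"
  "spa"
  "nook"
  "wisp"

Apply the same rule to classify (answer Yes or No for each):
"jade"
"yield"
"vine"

Every 'Yes' example satisfies: length ≥ 5. None of the 'No' examples do.
"jade": No (length 4). "yield": Yes (length 5). "vine": No (length 4).

No, Yes, No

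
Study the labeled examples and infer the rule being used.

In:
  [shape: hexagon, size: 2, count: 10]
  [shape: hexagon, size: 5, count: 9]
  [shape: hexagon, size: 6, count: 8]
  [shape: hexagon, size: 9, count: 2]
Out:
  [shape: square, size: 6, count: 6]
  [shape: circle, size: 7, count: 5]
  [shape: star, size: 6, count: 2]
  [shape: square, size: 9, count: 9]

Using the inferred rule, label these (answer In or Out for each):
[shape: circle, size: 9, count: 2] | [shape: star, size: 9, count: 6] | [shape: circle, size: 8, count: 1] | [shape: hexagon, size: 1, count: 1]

Out, Out, Out, In

Every 'In' example satisfies: shape is hexagon. None of the 'Out' examples do.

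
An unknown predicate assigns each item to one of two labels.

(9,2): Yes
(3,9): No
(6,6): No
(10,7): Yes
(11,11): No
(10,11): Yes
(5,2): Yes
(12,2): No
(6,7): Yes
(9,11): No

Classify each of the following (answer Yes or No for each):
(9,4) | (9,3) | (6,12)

Comparing the two groups points to one rule — sum is odd.

Yes, No, No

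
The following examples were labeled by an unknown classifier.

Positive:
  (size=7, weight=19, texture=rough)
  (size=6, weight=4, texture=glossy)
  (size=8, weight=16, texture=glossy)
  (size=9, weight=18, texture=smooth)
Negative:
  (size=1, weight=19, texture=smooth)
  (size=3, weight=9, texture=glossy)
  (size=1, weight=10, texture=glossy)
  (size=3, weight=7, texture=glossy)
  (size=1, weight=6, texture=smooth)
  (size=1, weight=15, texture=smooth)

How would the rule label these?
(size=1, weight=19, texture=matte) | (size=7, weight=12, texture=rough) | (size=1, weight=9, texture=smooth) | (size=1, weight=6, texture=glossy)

Negative, Positive, Negative, Negative

The common property of the 'Positive' items is: size ≥ 6. No 'Negative' item has it.
(size=1, weight=19, texture=matte): Negative (size = 1).
(size=7, weight=12, texture=rough): Positive (size = 7).
(size=1, weight=9, texture=smooth): Negative (size = 1).
(size=1, weight=6, texture=glossy): Negative (size = 1).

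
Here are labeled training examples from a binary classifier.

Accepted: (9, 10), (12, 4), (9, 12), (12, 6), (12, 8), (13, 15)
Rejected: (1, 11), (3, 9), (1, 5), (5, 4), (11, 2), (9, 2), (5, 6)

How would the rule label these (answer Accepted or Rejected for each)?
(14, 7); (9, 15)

Accepted, Accepted

Every 'Accepted' example satisfies: sum ≥ 16. None of the 'Rejected' examples do.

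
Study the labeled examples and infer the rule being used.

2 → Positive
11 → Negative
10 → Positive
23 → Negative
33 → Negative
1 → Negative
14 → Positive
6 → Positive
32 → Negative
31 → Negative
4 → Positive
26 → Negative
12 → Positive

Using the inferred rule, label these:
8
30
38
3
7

Rule: even AND at most 14. This holds for each 'Positive' example and fails for each 'Negative' one.
Positive: 8, since 8 is even, 8 ≤ 14.
Negative: 30, since 30 is even, 30 > 14.
Negative: 38, since 38 is even, 38 > 14.
Negative: 3, since 3 is odd, 3 ≤ 14.
Negative: 7, since 7 is odd, 7 ≤ 14.

Positive, Negative, Negative, Negative, Negative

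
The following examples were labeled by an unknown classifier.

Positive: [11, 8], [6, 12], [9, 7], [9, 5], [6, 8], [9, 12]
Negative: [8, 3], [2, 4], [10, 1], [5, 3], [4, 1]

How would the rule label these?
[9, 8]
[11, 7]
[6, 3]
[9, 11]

Positive, Positive, Negative, Positive

The classifier is using: sum ≥ 14.
Positive: [9, 8], since 9+8 = 17.
Positive: [11, 7], since 11+7 = 18.
Negative: [6, 3], since 6+3 = 9.
Positive: [9, 11], since 9+11 = 20.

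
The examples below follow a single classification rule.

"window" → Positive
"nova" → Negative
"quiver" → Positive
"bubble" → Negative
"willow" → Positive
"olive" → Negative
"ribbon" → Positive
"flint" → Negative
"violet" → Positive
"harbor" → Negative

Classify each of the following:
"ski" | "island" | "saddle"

Negative, Positive, Negative

The distinguishing property — even length AND contains 'i' — holds for all the 'Positive' cases and none of the 'Negative' cases.
Negative: "ski", since length 3, has 'i'. Positive: "island", since length 6, has 'i'. Negative: "saddle", since length 6, no 'i'.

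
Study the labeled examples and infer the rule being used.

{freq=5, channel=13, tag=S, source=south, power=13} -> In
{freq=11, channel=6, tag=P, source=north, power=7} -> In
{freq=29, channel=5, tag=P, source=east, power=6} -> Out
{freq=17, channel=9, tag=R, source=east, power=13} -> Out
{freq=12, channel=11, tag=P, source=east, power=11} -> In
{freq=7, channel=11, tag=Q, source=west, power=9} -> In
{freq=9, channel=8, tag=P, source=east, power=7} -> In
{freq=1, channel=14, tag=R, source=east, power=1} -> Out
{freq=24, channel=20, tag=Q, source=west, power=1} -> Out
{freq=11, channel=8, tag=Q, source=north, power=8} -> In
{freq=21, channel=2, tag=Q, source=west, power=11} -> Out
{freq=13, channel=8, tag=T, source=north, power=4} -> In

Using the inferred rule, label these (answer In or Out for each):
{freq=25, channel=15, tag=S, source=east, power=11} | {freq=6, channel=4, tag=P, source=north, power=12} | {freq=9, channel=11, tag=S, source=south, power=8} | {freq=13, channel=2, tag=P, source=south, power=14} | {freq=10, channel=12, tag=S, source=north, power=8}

Rule: freq ≥ 5 AND freq ≤ 13. This holds for each 'In' example and fails for each 'Out' one.
{freq=25, channel=15, tag=S, source=east, power=11}: Out (freq = 25). {freq=6, channel=4, tag=P, source=north, power=12}: In (freq = 6). {freq=9, channel=11, tag=S, source=south, power=8}: In (freq = 9). {freq=13, channel=2, tag=P, source=south, power=14}: In (freq = 13). {freq=10, channel=12, tag=S, source=north, power=8}: In (freq = 10).

Out, In, In, In, In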